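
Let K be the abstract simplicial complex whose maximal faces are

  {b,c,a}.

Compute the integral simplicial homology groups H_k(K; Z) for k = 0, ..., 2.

H_0 = Z,  H_1 = 0,  H_2 = 0.

Fix the vertex order a < b < c and write every simplex with vertices in increasing order. Then dim K = 2 and the simplices of K are:

  0-simplices (3): a, b, c
  1-simplices (3): ab, ac, bc
  2-simplices (1): abc

so the chain groups are C_0 ≅ Z^3, C_1 ≅ Z^3, C_2 ≅ Z^1.

Boundary ∂_1: C_1 → C_0 sends each edge [p,q] (with p < q) to q − p. For instance
  ∂ac = c − a.
As a 3×3 matrix over Z this has rank 2, with invariant factors (1,1).

Boundary ∂_2: C_2 → C_1 acts by ∂[p,q,r] = [q,r] − [p,r] + [p,q]. For instance
  ∂abc = bc − ac + ab.
As a 3×1 matrix over Z this has rank 1, with invariant factors (1).

Now H_k = ker ∂_k / im ∂_{k+1}, so:

  H_0: rank C_0 − rank ∂_1 = 3 − 2 = 1, and the invariant factors of ∂_1 are all 1, so H_0 = Z.
  H_1: rank ker ∂_1 − rank ∂_2 = (3 − 2) − 1 = 0, and the invariant factors of ∂_2 are all 1, so H_1 = 0.
  H_2: rank ker ∂_2 − rank ∂_3 = (1 − 1) − 0 = 0, and there is no ∂_3, so H_2 = 0.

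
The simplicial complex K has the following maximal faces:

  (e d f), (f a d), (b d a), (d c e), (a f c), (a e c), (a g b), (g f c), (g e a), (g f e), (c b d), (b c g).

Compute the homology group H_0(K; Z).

Order the vertices as a < b < c < d < e < f < g. Listing each simplex with vertices in this order, K has dimension 2 with simplices:

  0-simplices (7): a, b, c, d, e, f, g
  1-simplices (18): ab, ac, ad, ae, af, ag, bc, bd, bg, cd, ce, cf, cg, de, df, ef, eg, fg
  2-simplices (12): abd, abg, ace, acf, adf, aeg, bcd, bcg, cde, cfg, def, efg

Hence C_0 ≅ Z^7, C_1 ≅ Z^18, C_2 ≅ Z^12.

∂_1: C_1 → C_0 maps an edge to its endpoints' difference, ∂[p,q] = q − p.
As a 7×18 matrix over Z this has rank 6, with invariant factors (1,1,1,1,1,1).

The boundary map ∂_2: C_2 → C_1 maps a triangle to the signed sum of its edges. For instance
  ∂cde = de − ce + cd,
  ∂abd = bd − ad + ab.
As a 18×12 matrix over Z this has rank 12, with invariant factors (1,1,1,1,1,1,1,1,1,1,1,2).

From H_k ≅ ker(∂_k) / im(∂_{k+1}) we obtain:

  H_0: rank C_0 − rank ∂_1 = 7 − 6 = 1, and the invariant factors of ∂_1 are all 1, so H_0 = Z.

(K is a triangulation of the real projective plane RP^2.)

H_0 ≅ Z.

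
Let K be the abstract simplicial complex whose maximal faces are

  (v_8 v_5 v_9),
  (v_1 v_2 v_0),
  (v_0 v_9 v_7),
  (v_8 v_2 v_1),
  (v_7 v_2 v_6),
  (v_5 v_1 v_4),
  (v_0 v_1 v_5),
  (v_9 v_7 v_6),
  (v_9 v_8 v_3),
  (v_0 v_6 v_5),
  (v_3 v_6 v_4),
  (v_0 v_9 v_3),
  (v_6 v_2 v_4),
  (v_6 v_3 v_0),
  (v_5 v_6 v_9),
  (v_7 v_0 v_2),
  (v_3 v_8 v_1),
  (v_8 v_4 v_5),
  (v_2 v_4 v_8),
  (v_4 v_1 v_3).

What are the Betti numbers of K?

We work with the vertex ordering v_0 < v_1 < v_2 < v_3 < v_4 < v_5 < v_6 < v_7 < v_8 < v_9. The simplices of K, each written with vertices in increasing order, are:

  0-simplices (10): [v_0], [v_1], [v_2], [v_3], [v_4], [v_5], [v_6], [v_7], [v_8], [v_9]
  1-simplices (30): (30 of them)
  2-simplices (20): (20 of them)

giving chain groups C_0 ≅ Z^10, C_1 ≅ Z^30, C_2 ≅ Z^20.

Boundary ∂_1: C_1 → C_0 sends each edge [p,q] (with p < q) to q − p.
The resulting 10×30 matrix has rank 9, and its Smith normal form has invariant factors (1,1,1,1,1,1,1,1,1).

The boundary map ∂_2: C_2 → C_1 maps a triangle to the signed sum of its edges. For instance
  ∂[v_2,v_6,v_7] = [v_6,v_7] − [v_2,v_7] + [v_2,v_6],
  ∂[v_3,v_8,v_9] = [v_8,v_9] − [v_3,v_9] + [v_3,v_8].
The 30×20 boundary matrix has rank 20 and Smith normal form diag(1,1,1,1,1,1,1,1,1,1,1,1,1,1,1,1,1,1,1,2).

Now H_k = ker ∂_k / im ∂_{k+1}, so:

  H_0: rank C_0 − rank ∂_1 = 10 − 9 = 1, and the invariant factors of ∂_1 are all 1, so H_0 = Z.
  H_1: rank ker ∂_1 − rank ∂_2 = (30 − 9) − 20 = 1, and ∂_2 has invariant factor 2 > 1, so H_1 = Z ⊕ Z/2Z.
  H_2: rank ker ∂_2 − rank ∂_3 = (20 − 20) − 0 = 0, and there is no ∂_3, so H_2 = 0.

(K is a triangulation of the Klein bottle.)

Hence the Betti numbers are b_0 = 1, b_1 = 1, b_2 = 0.

b_0 = 1, b_1 = 1, b_2 = 0.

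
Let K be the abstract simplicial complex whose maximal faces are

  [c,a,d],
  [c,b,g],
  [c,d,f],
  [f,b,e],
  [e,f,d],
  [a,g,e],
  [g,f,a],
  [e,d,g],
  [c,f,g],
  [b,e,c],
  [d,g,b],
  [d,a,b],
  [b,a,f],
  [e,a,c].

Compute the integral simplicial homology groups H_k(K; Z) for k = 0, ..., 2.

We work with the vertex ordering a < b < c < d < e < f < g. The simplices of K, each written with vertices in increasing order, are:

  0-simplices (7): a, b, c, d, e, f, g
  1-simplices (21): ab, ac, ad, ae, af, ag, bc, bd, be, bf, bg, cd, ce, cf, cg, de, df, dg, ef, eg, fg
  2-simplices (14): abd, abf, acd, ace, aeg, afg, bce, bcg, bdg, bef, cdf, cfg, def, deg

so the chain groups are C_0 ≅ Z^7, C_1 ≅ Z^21, C_2 ≅ Z^14.

The boundary map ∂_1: C_1 → C_0 sends each edge [p,q] (with p < q) to q − p. For instance
  ∂dg = g − d.
As a 7×21 matrix over Z this has rank 6, with invariant factors (1,1,1,1,1,1).

∂_2: C_2 → C_1 acts by ∂[p,q,r] = [q,r] − [p,r] + [p,q]. For instance
  ∂afg = fg − ag + af,
  ∂bce = ce − be + bc.
This gives a 21×14 integer matrix of rank 13; reducing to Smith normal form yields diagonal entries (1,1,1,1,1,1,1,1,1,1,1,1,1).

From H_k ≅ ker(∂_k) / im(∂_{k+1}) we obtain:

  H_0: rank C_0 − rank ∂_1 = 7 − 6 = 1, and the invariant factors of ∂_1 are all 1, so H_0 ≅ Z.
  H_1: rank ker ∂_1 − rank ∂_2 = (21 − 6) − 13 = 2, and the invariant factors of ∂_2 are all 1, so H_1 ≅ Z^2.
  H_2: rank ker ∂_2 − rank ∂_3 = (14 − 13) − 0 = 1, and there is no ∂_3, so H_2 ≅ Z.

(K is a triangulation of the torus T^2.)

H_0 ≅ Z,  H_1 ≅ Z^2,  H_2 ≅ Z.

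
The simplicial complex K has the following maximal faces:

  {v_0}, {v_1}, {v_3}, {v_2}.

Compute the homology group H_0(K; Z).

Take the total order v_0 < v_1 < v_2 < v_3 on the vertex set. Then K (dimension 0) consists of the simplices:

  0-simplices (4): [v_0], [v_1], [v_2], [v_3]

giving chain groups C_0 ≅ Z^4.

Computing H_k = (kernel of ∂_k) / (image of ∂_{k+1}):

  H_0: rank C_0 − rank ∂_1 = 4 − 0 = 4, and there is no ∂_1, so H_0 ≅ Z^4.

H_0 ≅ Z^4.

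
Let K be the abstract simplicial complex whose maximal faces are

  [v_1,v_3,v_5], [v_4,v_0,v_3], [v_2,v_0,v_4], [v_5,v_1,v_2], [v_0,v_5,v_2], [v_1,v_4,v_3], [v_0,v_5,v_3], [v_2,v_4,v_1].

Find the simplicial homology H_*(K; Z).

H_0 = Z,  H_1 = 0,  H_2 = Z.

Order the vertices as v_0 < v_1 < v_2 < v_3 < v_4 < v_5. Listing each simplex with vertices in this order, K has dimension 2 with simplices:

  0-simplices (6): [v_0], [v_1], [v_2], [v_3], [v_4], [v_5]
  1-simplices (12): [v_0,v_2], [v_0,v_3], [v_0,v_4], [v_0,v_5], [v_1,v_2], [v_1,v_3], [v_1,v_4], [v_1,v_5], [v_2,v_4], [v_2,v_5], [v_3,v_4], [v_3,v_5]
  2-simplices (8): [v_0,v_2,v_4], [v_0,v_2,v_5], [v_0,v_3,v_4], [v_0,v_3,v_5], [v_1,v_2,v_4], [v_1,v_2,v_5], [v_1,v_3,v_4], [v_1,v_3,v_5]

giving chain groups C_0 ≅ Z^6, C_1 ≅ Z^12, C_2 ≅ Z^8.

The boundary map ∂_1: C_1 → C_0 sends each edge [p,q] (with p < q) to q − p. For instance
  ∂[v_3,v_5] = [v_5] − [v_3].
The resulting 6×12 matrix has rank 5, and its Smith normal form has invariant factors (1,1,1,1,1).

∂_2: C_2 → C_1 sends each 2-simplex [p,q,r] to [q,r] − [p,r] + [p,q]. For instance
  ∂[v_0,v_2,v_5] = [v_2,v_5] − [v_0,v_5] + [v_0,v_2],
  ∂[v_0,v_2,v_4] = [v_2,v_4] − [v_0,v_4] + [v_0,v_2].
As a 12×8 matrix over Z this has rank 7, with invariant factors (1,1,1,1,1,1,1).

Computing H_k = (kernel of ∂_k) / (image of ∂_{k+1}):

  H_0: rank C_0 − rank ∂_1 = 6 − 5 = 1, and the invariant factors of ∂_1 are all 1, so H_0 ≅ Z.
  H_1: rank ker ∂_1 − rank ∂_2 = (12 − 5) − 7 = 0, and the invariant factors of ∂_2 are all 1, so H_1 ≅ 0.
  H_2: rank ker ∂_2 − rank ∂_3 = (8 − 7) − 0 = 1, and there is no ∂_3, so H_2 ≅ Z.

As a check, the Euler characteristic is 6 − 12 + 8 = 2, which agrees with 1 − 0 + 1 = 2.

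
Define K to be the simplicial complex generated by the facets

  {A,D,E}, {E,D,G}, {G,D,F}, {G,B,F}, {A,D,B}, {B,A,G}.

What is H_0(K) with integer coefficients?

H_0 ≅ Z.

Take the total order A < B < D < E < F < G on the vertex set. Then K (dimension 2) consists of the simplices:

  0-simplices (6): A, B, D, E, F, G
  1-simplices (12): AB, AD, AE, AG, BD, BF, BG, DE, DF, DG, EG, FG
  2-simplices (6): ABD, ABG, ADE, BFG, DEG, DFG

Hence C_0 ≅ Z^6, C_1 ≅ Z^12, C_2 ≅ Z^6.

The boundary map ∂_1: C_1 → C_0 sends each edge [p,q] (with p < q) to q − p. For instance
  ∂DE = E − D.
The 6×12 boundary matrix has rank 5 and Smith normal form diag(1,1,1,1,1).

Boundary ∂_2: C_2 → C_1 acts by ∂[p,q,r] = [q,r] − [p,r] + [p,q]. For instance
  ∂ADE = DE − AE + AD,
  ∂ABG = BG − AG + AB.
The 12×6 boundary matrix has rank 6 and Smith normal form diag(1,1,1,1,1,1).

Reading off H_k = ker ∂_k / im ∂_{k+1}:

  H_0: rank C_0 − rank ∂_1 = 6 − 5 = 1, and the invariant factors of ∂_1 are all 1, so H_0 = Z.

(K is a triangulation of the cylinder S^1 x I.)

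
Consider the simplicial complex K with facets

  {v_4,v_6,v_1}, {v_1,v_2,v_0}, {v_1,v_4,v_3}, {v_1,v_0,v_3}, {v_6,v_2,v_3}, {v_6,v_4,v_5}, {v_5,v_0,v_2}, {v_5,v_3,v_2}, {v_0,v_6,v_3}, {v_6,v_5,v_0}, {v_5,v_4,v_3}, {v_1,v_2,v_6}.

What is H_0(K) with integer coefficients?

H_0 = Z.

K has 7 vertices, 18 edges, 12 triangles.
rank ∂_0 = 0, rank ∂_1 = 6 ⇒ b_0 = 7 − 0 − 6 = 1; all invariant factors of ∂_1 are 1 so no torsion. So H_0 ≅ Z.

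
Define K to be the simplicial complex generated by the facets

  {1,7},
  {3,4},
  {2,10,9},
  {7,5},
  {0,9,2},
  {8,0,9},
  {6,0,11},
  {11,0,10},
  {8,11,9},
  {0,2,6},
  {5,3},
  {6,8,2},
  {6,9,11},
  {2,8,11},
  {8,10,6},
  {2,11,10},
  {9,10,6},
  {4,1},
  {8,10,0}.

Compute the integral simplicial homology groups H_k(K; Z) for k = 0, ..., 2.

H_0 = Z^2,  H_1 = Z^3,  H_2 = Z.

Order the vertices as 0 < 1 < 2 < 3 < 4 < 5 < 6 < 7 < 8 < 9 < 10 < 11. Listing each simplex with vertices in this order, K has dimension 2 with simplices:

  0-simplices (12): [0], [1], [2], [3], [4], [5], [6], [7], [8], [9], [10], [11]
  1-simplices (26): (26 of them)
  2-simplices (14): [0,2,6], [0,2,9], [0,6,11], [0,8,9], [0,8,10], [0,10,11], [2,6,8], [2,8,11], [2,9,10], [2,10,11], [6,8,10], [6,9,10], [6,9,11], [8,9,11]

so the chain groups are C_0 ≅ Z^12, C_1 ≅ Z^26, C_2 ≅ Z^14.

∂_1: C_1 → C_0 maps an edge to its endpoints' difference, ∂[p,q] = q − p. For instance
  ∂[9,11] = [11] − [9].
As a 12×26 matrix over Z this has rank 10, with invariant factors (1,1,1,1,1,1,1,1,1,1).

∂_2: C_2 → C_1 acts by ∂[p,q,r] = [q,r] − [p,r] + [p,q]. For instance
  ∂[0,8,9] = [8,9] − [0,9] + [0,8],
  ∂[0,10,11] = [10,11] − [0,11] + [0,10].
The 26×14 boundary matrix has rank 13 and Smith normal form diag(1,1,1,1,1,1,1,1,1,1,1,1,1).

From H_k ≅ ker(∂_k) / im(∂_{k+1}) we obtain:

  H_0: rank C_0 − rank ∂_1 = 12 − 10 = 2, and the invariant factors of ∂_1 are all 1, so H_0 ≅ Z^2.
  H_1: rank ker ∂_1 − rank ∂_2 = (26 − 10) − 13 = 3, and the invariant factors of ∂_2 are all 1, so H_1 ≅ Z^3.
  H_2: rank ker ∂_2 − rank ∂_3 = (14 − 13) − 0 = 1, and there is no ∂_3, so H_2 ≅ Z.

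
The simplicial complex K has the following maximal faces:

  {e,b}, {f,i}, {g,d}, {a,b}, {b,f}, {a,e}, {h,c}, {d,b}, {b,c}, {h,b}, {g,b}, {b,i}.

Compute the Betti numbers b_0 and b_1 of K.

b_0 = 1, b_1 = 4.

Take the total order a < b < c < d < e < f < g < h < i on the vertex set. Then K (dimension 1) consists of the simplices:

  0-simplices (9): a, b, c, d, e, f, g, h, i
  1-simplices (12): ab, ae, bc, bd, be, bf, bg, bh, bi, ch, dg, fi

Hence C_0 ≅ Z^9, C_1 ≅ Z^12.

The boundary map ∂_1: C_1 → C_0 sends each edge [p,q] (with p < q) to q − p.
As a 9×12 matrix over Z this has rank 8, with invariant factors (1,1,1,1,1,1,1,1).

Reading off H_k = ker ∂_k / im ∂_{k+1}:

  H_0: rank C_0 − rank ∂_1 = 9 − 8 = 1, and the invariant factors of ∂_1 are all 1, so H_0 ≅ Z.
  H_1: rank ker ∂_1 − rank ∂_2 = (12 − 8) − 0 = 4, and there is no ∂_2, so H_1 ≅ Z^4.

(K is a triangulation of a wedge of 4 circles.)

Hence the Betti numbers are b_0 = 1, b_1 = 4.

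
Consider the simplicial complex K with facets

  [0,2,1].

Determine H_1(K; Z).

H_1 ≅ 0.

Take the total order 0 < 1 < 2 on the vertex set. Then K (dimension 2) consists of the simplices:

  0-simplices (3): [0], [1], [2]
  1-simplices (3): [0,1], [0,2], [1,2]
  2-simplices (1): [0,1,2]

giving chain groups C_0 ≅ Z^3, C_1 ≅ Z^3, C_2 ≅ Z^1.

∂_1: C_1 → C_0 sends each edge [p,q] (with p < q) to q − p.
As a 3×3 matrix over Z this has rank 2, with invariant factors (1,1).

Boundary ∂_2: C_2 → C_1 acts by ∂[p,q,r] = [q,r] − [p,r] + [p,q]. For instance
  ∂[0,1,2] = [1,2] − [0,2] + [0,1].
This gives a 3×1 integer matrix of rank 1; reducing to Smith normal form yields diagonal entries (1).

Reading off H_k = ker ∂_k / im ∂_{k+1}:

  H_1: rank ker ∂_1 − rank ∂_2 = (3 − 2) − 1 = 0, and the invariant factors of ∂_2 are all 1, so H_1 ≅ 0.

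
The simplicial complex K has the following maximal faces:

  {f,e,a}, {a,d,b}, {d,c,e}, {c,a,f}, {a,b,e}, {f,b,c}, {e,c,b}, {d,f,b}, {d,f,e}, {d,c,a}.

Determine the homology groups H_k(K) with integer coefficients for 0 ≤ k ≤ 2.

H_0 ≅ Z,  H_1 ≅ Z/2Z,  H_2 = 0.

Fix the vertex order a < b < c < d < e < f and write every simplex with vertices in increasing order. Then dim K = 2 and the simplices of K are:

  0-simplices (6): a, b, c, d, e, f
  1-simplices (15): ab, ac, ad, ae, af, bc, bd, be, bf, cd, ce, cf, de, df, ef
  2-simplices (10): abd, abe, acd, acf, aef, bce, bcf, bdf, cde, def

giving chain groups C_0 ≅ Z^6, C_1 ≅ Z^15, C_2 ≅ Z^10.

Boundary ∂_1: C_1 → C_0 maps an edge to its endpoints' difference, ∂[p,q] = q − p. For instance
  ∂ef = f − e.
As a 6×15 matrix over Z this has rank 5, with invariant factors (1,1,1,1,1).

Boundary ∂_2: C_2 → C_1 acts by ∂[p,q,r] = [q,r] − [p,r] + [p,q]. For instance
  ∂acf = cf − af + ac,
  ∂bcf = cf − bf + bc.
As a 15×10 matrix over Z this has rank 10, with invariant factors (1,1,1,1,1,1,1,1,1,2).

Reading off H_k = ker ∂_k / im ∂_{k+1}:

  H_0: rank C_0 − rank ∂_1 = 6 − 5 = 1, and the invariant factors of ∂_1 are all 1, so H_0 = Z.
  H_1: rank ker ∂_1 − rank ∂_2 = (15 − 5) − 10 = 0, and ∂_2 has invariant factor 2 > 1, so H_1 = Z/2Z.
  H_2: rank ker ∂_2 − rank ∂_3 = (10 − 10) − 0 = 0, and there is no ∂_3, so H_2 = 0.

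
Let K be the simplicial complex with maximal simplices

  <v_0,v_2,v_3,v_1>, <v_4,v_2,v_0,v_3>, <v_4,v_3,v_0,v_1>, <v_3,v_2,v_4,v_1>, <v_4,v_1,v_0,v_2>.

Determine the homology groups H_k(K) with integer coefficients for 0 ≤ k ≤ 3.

We work with the vertex ordering v_0 < v_1 < v_2 < v_3 < v_4. The simplices of K, each written with vertices in increasing order, are:

  0-simplices (5): [v_0], [v_1], [v_2], [v_3], [v_4]
  1-simplices (10): [v_0,v_1], [v_0,v_2], [v_0,v_3], [v_0,v_4], [v_1,v_2], [v_1,v_3], [v_1,v_4], [v_2,v_3], [v_2,v_4], [v_3,v_4]
  2-simplices (10): [v_0,v_1,v_2], [v_0,v_1,v_3], [v_0,v_1,v_4], [v_0,v_2,v_3], [v_0,v_2,v_4], [v_0,v_3,v_4], [v_1,v_2,v_3], [v_1,v_2,v_4], [v_1,v_3,v_4], [v_2,v_3,v_4]
  3-simplices (5): [v_0,v_1,v_2,v_3], [v_0,v_1,v_2,v_4], [v_0,v_1,v_3,v_4], [v_0,v_2,v_3,v_4], [v_1,v_2,v_3,v_4]

Hence C_0 ≅ Z^5, C_1 ≅ Z^10, C_2 ≅ Z^10, C_3 ≅ Z^5.

∂_1: C_1 → C_0 maps an edge to its endpoints' difference, ∂[p,q] = q − p. For instance
  ∂[v_1,v_3] = [v_3] − [v_1].
The resulting 5×10 matrix has rank 4, and its Smith normal form has invariant factors (1,1,1,1).

∂_2: C_2 → C_1 acts by ∂[p,q,r] = [q,r] − [p,r] + [p,q]. For instance
  ∂[v_0,v_2,v_4] = [v_2,v_4] − [v_0,v_4] + [v_0,v_2],
  ∂[v_0,v_1,v_4] = [v_1,v_4] − [v_0,v_4] + [v_0,v_1].
This gives a 10×10 integer matrix of rank 6; reducing to Smith normal form yields diagonal entries (1,1,1,1,1,1).

Boundary ∂_3: C_3 → C_2 sends each 3-simplex σ to the alternating sum Σ_i (−1)^i (σ with its i-th vertex removed). For instance
  ∂[v_0,v_2,v_3,v_4] = [v_2,v_3,v_4] − [v_0,v_3,v_4] + [v_0,v_2,v_4] − [v_0,v_2,v_3],
  ∂[v_0,v_1,v_2,v_4] = [v_1,v_2,v_4] − [v_0,v_2,v_4] + [v_0,v_1,v_4] − [v_0,v_1,v_2].
This gives a 10×5 integer matrix of rank 4; reducing to Smith normal form yields diagonal entries (1,1,1,1).

From H_k ≅ ker(∂_k) / im(∂_{k+1}) we obtain:

  H_0: rank C_0 − rank ∂_1 = 5 − 4 = 1, and the invariant factors of ∂_1 are all 1, so H_0 ≅ Z.
  H_1: rank ker ∂_1 − rank ∂_2 = (10 − 4) − 6 = 0, and the invariant factors of ∂_2 are all 1, so H_1 ≅ 0.
  H_2: rank ker ∂_2 − rank ∂_3 = (10 − 6) − 4 = 0, and the invariant factors of ∂_3 are all 1, so H_2 ≅ 0.
  H_3: rank ker ∂_3 − rank ∂_4 = (5 − 4) − 0 = 1, and there is no ∂_4, so H_3 ≅ Z.

As a check, the Euler characteristic is 5 − 10 + 10 − 5 = 0, which agrees with 1 − 0 + 0 − 1 = 0.

H_0 ≅ Z,  H_1 = 0,  H_2 = 0,  H_3 ≅ Z.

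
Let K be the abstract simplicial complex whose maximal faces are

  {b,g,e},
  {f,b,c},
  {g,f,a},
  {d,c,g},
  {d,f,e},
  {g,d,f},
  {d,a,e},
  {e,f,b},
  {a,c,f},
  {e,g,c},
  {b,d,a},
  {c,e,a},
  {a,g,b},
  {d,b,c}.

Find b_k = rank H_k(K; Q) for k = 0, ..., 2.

b_0 = 1, b_1 = 2, b_2 = 1.

We work with the vertex ordering a < b < c < d < e < f < g. The simplices of K, each written with vertices in increasing order, are:

  0-simplices (7): a, b, c, d, e, f, g
  1-simplices (21): ab, ac, ad, ae, af, ag, bc, bd, be, bf, bg, cd, ce, cf, cg, de, df, dg, ef, eg, fg
  2-simplices (14): abd, abg, ace, acf, ade, afg, bcd, bcf, bef, beg, cdg, ceg, def, dfg

Hence C_0 ≅ Z^7, C_1 ≅ Z^21, C_2 ≅ Z^14.

The boundary map ∂_1: C_1 → C_0 is given by ∂[p,q] = [q] − [p].
This gives a 7×21 integer matrix of rank 6; reducing to Smith normal form yields diagonal entries (1,1,1,1,1,1).

∂_2: C_2 → C_1 maps a triangle to the signed sum of its edges. For instance
  ∂bcd = cd − bd + bc,
  ∂afg = fg − ag + af.
As a 21×14 matrix over Z this has rank 13, with invariant factors (1,1,1,1,1,1,1,1,1,1,1,1,1).

Now H_k = ker ∂_k / im ∂_{k+1}, so:

  H_0: rank C_0 − rank ∂_1 = 7 − 6 = 1, and the invariant factors of ∂_1 are all 1, so H_0 = Z.
  H_1: rank ker ∂_1 − rank ∂_2 = (21 − 6) − 13 = 2, and the invariant factors of ∂_2 are all 1, so H_1 = Z^2.
  H_2: rank ker ∂_2 − rank ∂_3 = (14 − 13) − 0 = 1, and there is no ∂_3, so H_2 = Z.

As a check, the Euler characteristic is 7 − 21 + 14 = 0, which agrees with 1 − 2 + 1 = 0.

Hence the Betti numbers are b_0 = 1, b_1 = 2, b_2 = 1.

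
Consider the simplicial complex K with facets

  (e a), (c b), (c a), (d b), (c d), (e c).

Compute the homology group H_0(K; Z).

H_0 = Z.

Fix the vertex order a < b < c < d < e and write every simplex with vertices in increasing order. Then dim K = 1 and the simplices of K are:

  0-simplices (5): a, b, c, d, e
  1-simplices (6): ac, ae, bc, bd, cd, ce

Hence C_0 ≅ Z^5, C_1 ≅ Z^6.

The boundary map ∂_1: C_1 → C_0 sends each edge [p,q] (with p < q) to q − p.
This gives a 5×6 integer matrix of rank 4; reducing to Smith normal form yields diagonal entries (1,1,1,1).

Now H_k = ker ∂_k / im ∂_{k+1}, so:

  H_0: rank C_0 − rank ∂_1 = 5 − 4 = 1, and the invariant factors of ∂_1 are all 1, so H_0 ≅ Z.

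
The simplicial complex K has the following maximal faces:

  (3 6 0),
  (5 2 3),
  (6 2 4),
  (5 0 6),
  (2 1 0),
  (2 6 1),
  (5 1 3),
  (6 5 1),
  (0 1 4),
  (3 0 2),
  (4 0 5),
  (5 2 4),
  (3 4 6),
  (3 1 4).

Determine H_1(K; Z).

Take the total order 0 < 1 < 2 < 3 < 4 < 5 < 6 on the vertex set. Then K (dimension 2) consists of the simplices:

  0-simplices (7): [0], [1], [2], [3], [4], [5], [6]
  1-simplices (21): [0,1], [0,2], [0,3], [0,4], [0,5], [0,6], [1,2], [1,3], [1,4], [1,5], [1,6], [2,3], [2,4], [2,5], [2,6], [3,4], [3,5], [3,6], [4,5], [4,6], [5,6]
  2-simplices (14): [0,1,2], [0,1,4], [0,2,3], [0,3,6], [0,4,5], [0,5,6], [1,2,6], [1,3,4], [1,3,5], [1,5,6], [2,3,5], [2,4,5], [2,4,6], [3,4,6]

giving chain groups C_0 ≅ Z^7, C_1 ≅ Z^21, C_2 ≅ Z^14.

Boundary ∂_1: C_1 → C_0 maps an edge to its endpoints' difference, ∂[p,q] = q − p. For instance
  ∂[2,5] = [5] − [2].
The 7×21 boundary matrix has rank 6 and Smith normal form diag(1,1,1,1,1,1).

The boundary map ∂_2: C_2 → C_1 maps a triangle to the signed sum of its edges. For instance
  ∂[0,3,6] = [3,6] − [0,6] + [0,3],
  ∂[3,4,6] = [4,6] − [3,6] + [3,4].
As a 21×14 matrix over Z this has rank 13, with invariant factors (1,1,1,1,1,1,1,1,1,1,1,1,1).

Now H_k = ker ∂_k / im ∂_{k+1}, so:

  H_1: rank ker ∂_1 − rank ∂_2 = (21 − 6) − 13 = 2, and the invariant factors of ∂_2 are all 1, so H_1 ≅ Z^2.

H_1 ≅ Z^2.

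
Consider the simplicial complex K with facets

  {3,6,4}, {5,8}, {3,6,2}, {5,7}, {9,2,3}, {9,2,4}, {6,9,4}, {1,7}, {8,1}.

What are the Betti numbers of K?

We work with the vertex ordering 1 < 2 < 3 < 4 < 5 < 6 < 7 < 8 < 9. The simplices of K, each written with vertices in increasing order, are:

  0-simplices (9): [1], [2], [3], [4], [5], [6], [7], [8], [9]
  1-simplices (14): [1,7], [1,8], [2,3], [2,4], [2,6], [2,9], [3,4], [3,6], [3,9], [4,6], [4,9], [5,7], [5,8], [6,9]
  2-simplices (5): [2,3,6], [2,3,9], [2,4,9], [3,4,6], [4,6,9]

Hence C_0 ≅ Z^9, C_1 ≅ Z^14, C_2 ≅ Z^5.

Boundary ∂_1: C_1 → C_0 is given by ∂[p,q] = [q] − [p].
This gives a 9×14 integer matrix of rank 7; reducing to Smith normal form yields diagonal entries (1,1,1,1,1,1,1).

Boundary ∂_2: C_2 → C_1 acts by ∂[p,q,r] = [q,r] − [p,r] + [p,q]. For instance
  ∂[2,4,9] = [4,9] − [2,9] + [2,4],
  ∂[4,6,9] = [6,9] − [4,9] + [4,6].
The resulting 14×5 matrix has rank 5, and its Smith normal form has invariant factors (1,1,1,1,1).

From H_k ≅ ker(∂_k) / im(∂_{k+1}) we obtain:

  H_0: rank C_0 − rank ∂_1 = 9 − 7 = 2, and the invariant factors of ∂_1 are all 1, so H_0 = Z^2.
  H_1: rank ker ∂_1 − rank ∂_2 = (14 − 7) − 5 = 2, and the invariant factors of ∂_2 are all 1, so H_1 = Z^2.
  H_2: rank ker ∂_2 − rank ∂_3 = (5 − 5) − 0 = 0, and there is no ∂_3, so H_2 = 0.

Hence the Betti numbers are b_0 = 2, b_1 = 2, b_2 = 0.

b_0 = 2, b_1 = 2, b_2 = 0.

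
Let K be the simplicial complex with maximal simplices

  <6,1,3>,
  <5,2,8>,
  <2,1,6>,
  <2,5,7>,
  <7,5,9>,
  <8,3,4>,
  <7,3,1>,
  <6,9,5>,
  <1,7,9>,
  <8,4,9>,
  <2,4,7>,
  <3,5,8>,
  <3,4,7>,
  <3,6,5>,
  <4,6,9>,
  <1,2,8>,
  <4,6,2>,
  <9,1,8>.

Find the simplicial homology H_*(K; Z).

H_0 = Z,  H_1 = Z^2,  H_2 = Z.

We work with the vertex ordering 1 < 2 < 3 < 4 < 5 < 6 < 7 < 8 < 9. The simplices of K, each written with vertices in increasing order, are:

  0-simplices (9): [1], [2], [3], [4], [5], [6], [7], [8], [9]
  1-simplices (27): (27 of them)
  2-simplices (18): [1,2,6], [1,2,8], [1,3,6], [1,3,7], [1,7,9], [1,8,9], [2,4,6], [2,4,7], [2,5,7], [2,5,8], [3,4,7], [3,4,8], [3,5,6], [3,5,8], [4,6,9], [4,8,9], [5,6,9], [5,7,9]

giving chain groups C_0 ≅ Z^9, C_1 ≅ Z^27, C_2 ≅ Z^18.

∂_1: C_1 → C_0 is given by ∂[p,q] = [q] − [p].
The resulting 9×27 matrix has rank 8, and its Smith normal form has invariant factors (1,1,1,1,1,1,1,1).

∂_2: C_2 → C_1 acts by ∂[p,q,r] = [q,r] − [p,r] + [p,q]. For instance
  ∂[3,5,8] = [5,8] − [3,8] + [3,5],
  ∂[2,5,8] = [5,8] − [2,8] + [2,5].
The resulting 27×18 matrix has rank 17, and its Smith normal form has invariant factors (1,1,1,1,1,1,1,1,1,1,1,1,1,1,1,1,1).

Reading off H_k = ker ∂_k / im ∂_{k+1}:

  H_0: rank C_0 − rank ∂_1 = 9 − 8 = 1, and the invariant factors of ∂_1 are all 1, so H_0 ≅ Z.
  H_1: rank ker ∂_1 − rank ∂_2 = (27 − 8) − 17 = 2, and the invariant factors of ∂_2 are all 1, so H_1 ≅ Z^2.
  H_2: rank ker ∂_2 − rank ∂_3 = (18 − 17) − 0 = 1, and there is no ∂_3, so H_2 ≅ Z.

As a check, the Euler characteristic is 9 − 27 + 18 = 0, which agrees with 1 − 2 + 1 = 0.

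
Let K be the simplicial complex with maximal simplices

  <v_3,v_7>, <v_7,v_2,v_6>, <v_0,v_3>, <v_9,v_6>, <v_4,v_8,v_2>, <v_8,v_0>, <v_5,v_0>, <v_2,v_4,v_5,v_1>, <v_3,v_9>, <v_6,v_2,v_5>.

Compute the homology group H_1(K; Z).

We work with the vertex ordering v_0 < v_1 < v_2 < v_3 < v_4 < v_5 < v_6 < v_7 < v_8 < v_9. The simplices of K, each written with vertices in increasing order, are:

  0-simplices (10): [v_0], [v_1], [v_2], [v_3], [v_4], [v_5], [v_6], [v_7], [v_8], [v_9]
  1-simplices (18): (18 of them)
  2-simplices (7): [v_1,v_2,v_4], [v_1,v_2,v_5], [v_1,v_4,v_5], [v_2,v_4,v_5], [v_2,v_4,v_8], [v_2,v_5,v_6], [v_2,v_6,v_7]
  3-simplices (1): [v_1,v_2,v_4,v_5]

so the chain groups are C_0 ≅ Z^10, C_1 ≅ Z^18, C_2 ≅ Z^7, C_3 ≅ Z^1.

The boundary map ∂_1: C_1 → C_0 maps an edge to its endpoints' difference, ∂[p,q] = q − p.
This gives a 10×18 integer matrix of rank 9; reducing to Smith normal form yields diagonal entries (1,1,1,1,1,1,1,1,1).

The boundary map ∂_2: C_2 → C_1 sends each 2-simplex [p,q,r] to [q,r] − [p,r] + [p,q]. For instance
  ∂[v_1,v_2,v_4] = [v_2,v_4] − [v_1,v_4] + [v_1,v_2],
  ∂[v_2,v_5,v_6] = [v_5,v_6] − [v_2,v_6] + [v_2,v_5].
As a 18×7 matrix over Z this has rank 6, with invariant factors (1,1,1,1,1,1).

∂_3: C_3 → C_2 sends each 3-simplex σ to the alternating sum Σ_i (−1)^i (σ with its i-th vertex removed). For instance
  ∂[v_1,v_2,v_4,v_5] = [v_2,v_4,v_5] − [v_1,v_4,v_5] + [v_1,v_2,v_5] − [v_1,v_2,v_4].
This gives a 7×1 integer matrix of rank 1; reducing to Smith normal form yields diagonal entries (1).

Computing H_k = (kernel of ∂_k) / (image of ∂_{k+1}):

  H_1: rank ker ∂_1 − rank ∂_2 = (18 − 9) − 6 = 3, and the invariant factors of ∂_2 are all 1, so H_1 ≅ Z^3.

H_1 = Z^3.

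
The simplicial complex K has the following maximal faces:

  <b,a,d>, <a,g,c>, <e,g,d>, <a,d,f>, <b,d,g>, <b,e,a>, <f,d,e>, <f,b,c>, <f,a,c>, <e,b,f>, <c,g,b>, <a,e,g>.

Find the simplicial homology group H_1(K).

We work with the vertex ordering a < b < c < d < e < f < g. The simplices of K, each written with vertices in increasing order, are:

  0-simplices (7): a, b, c, d, e, f, g
  1-simplices (18): ab, ac, ad, ae, af, ag, bc, bd, be, bf, bg, cf, cg, de, df, dg, ef, eg
  2-simplices (12): abd, abe, acf, acg, adf, aeg, bcf, bcg, bdg, bef, def, deg

Hence C_0 ≅ Z^7, C_1 ≅ Z^18, C_2 ≅ Z^12.

∂_1: C_1 → C_0 is given by ∂[p,q] = [q] − [p]. For instance
  ∂cg = g − c.
The 7×18 boundary matrix has rank 6 and Smith normal form diag(1,1,1,1,1,1).

Boundary ∂_2: C_2 → C_1 sends each 2-simplex [p,q,r] to [q,r] − [p,r] + [p,q]. For instance
  ∂bef = ef − bf + be,
  ∂aeg = eg − ag + ae.
The 18×12 boundary matrix has rank 12 and Smith normal form diag(1,1,1,1,1,1,1,1,1,1,1,2).

From H_k ≅ ker(∂_k) / im(∂_{k+1}) we obtain:

  H_1: rank ker ∂_1 − rank ∂_2 = (18 − 6) − 12 = 0, and ∂_2 has invariant factor 2 > 1, so H_1 = Z/2.

(K is a triangulation of the real projective plane RP^2.)

H_1 = Z/2.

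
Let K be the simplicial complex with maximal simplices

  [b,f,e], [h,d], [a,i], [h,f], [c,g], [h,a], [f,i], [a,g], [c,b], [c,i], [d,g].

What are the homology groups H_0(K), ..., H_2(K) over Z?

We work with the vertex ordering a < b < c < d < e < f < g < h < i. The simplices of K, each written with vertices in increasing order, are:

  0-simplices (9): a, b, c, d, e, f, g, h, i
  1-simplices (13): ag, ah, ai, bc, be, bf, cg, ci, dg, dh, ef, fh, fi
  2-simplices (1): bef

Hence C_0 ≅ Z^9, C_1 ≅ Z^13, C_2 ≅ Z^1.

∂_1: C_1 → C_0 sends each edge [p,q] (with p < q) to q − p. For instance
  ∂dg = g − d.
This gives a 9×13 integer matrix of rank 8; reducing to Smith normal form yields diagonal entries (1,1,1,1,1,1,1,1).

The boundary map ∂_2: C_2 → C_1 maps a triangle to the signed sum of its edges. For instance
  ∂bef = ef − bf + be.
This gives a 13×1 integer matrix of rank 1; reducing to Smith normal form yields diagonal entries (1).

Now H_k = ker ∂_k / im ∂_{k+1}, so:

  H_0: rank C_0 − rank ∂_1 = 9 − 8 = 1, and the invariant factors of ∂_1 are all 1, so H_0 = Z.
  H_1: rank ker ∂_1 − rank ∂_2 = (13 − 8) − 1 = 4, and the invariant factors of ∂_2 are all 1, so H_1 = Z^4.
  H_2: rank ker ∂_2 − rank ∂_3 = (1 − 1) − 0 = 0, and there is no ∂_3, so H_2 = 0.

H_0 = Z,  H_1 = Z^4,  H_2 = 0.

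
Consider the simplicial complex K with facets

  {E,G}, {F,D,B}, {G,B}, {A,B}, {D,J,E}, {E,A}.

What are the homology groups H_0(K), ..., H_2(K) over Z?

H_0 = Z,  H_1 = Z^2,  H_2 = 0.

K has 7 vertices, 10 edges, 2 triangles.
rank ∂_0 = 0, rank ∂_1 = 6 ⇒ b_0 = 7 − 0 − 6 = 1; all invariant factors of ∂_1 are 1 so no torsion. So H_0 = Z.
rank ∂_1 = 6, rank ∂_2 = 2 ⇒ b_1 = 10 − 6 − 2 = 2; all invariant factors of ∂_2 are 1 so no torsion. So H_1 = Z^2.
rank ∂_2 = 2, rank ∂_3 = 0 ⇒ b_2 = 2 − 2 − 0 = 0. So H_2 = 0.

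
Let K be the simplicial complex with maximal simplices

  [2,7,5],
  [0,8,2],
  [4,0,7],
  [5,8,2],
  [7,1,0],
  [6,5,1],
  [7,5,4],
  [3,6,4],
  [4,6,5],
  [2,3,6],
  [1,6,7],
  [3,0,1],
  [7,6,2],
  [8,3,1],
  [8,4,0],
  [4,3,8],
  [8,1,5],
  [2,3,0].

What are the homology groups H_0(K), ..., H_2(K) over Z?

Take the total order 0 < 1 < 2 < 3 < 4 < 5 < 6 < 7 < 8 on the vertex set. Then K (dimension 2) consists of the simplices:

  0-simplices (9): [0], [1], [2], [3], [4], [5], [6], [7], [8]
  1-simplices (27): (27 of them)
  2-simplices (18): [0,1,3], [0,1,7], [0,2,3], [0,2,8], [0,4,7], [0,4,8], [1,3,8], [1,5,6], [1,5,8], [1,6,7], [2,3,6], [2,5,7], [2,5,8], [2,6,7], [3,4,6], [3,4,8], [4,5,6], [4,5,7]

Hence C_0 ≅ Z^9, C_1 ≅ Z^27, C_2 ≅ Z^18.

Boundary ∂_1: C_1 → C_0 sends each edge [p,q] (with p < q) to q − p. For instance
  ∂[4,8] = [8] − [4].
The resulting 9×27 matrix has rank 8, and its Smith normal form has invariant factors (1,1,1,1,1,1,1,1).

∂_2: C_2 → C_1 acts by ∂[p,q,r] = [q,r] − [p,r] + [p,q]. For instance
  ∂[0,2,3] = [2,3] − [0,3] + [0,2],
  ∂[0,4,8] = [4,8] − [0,8] + [0,4].
This gives a 27×18 integer matrix of rank 18; reducing to Smith normal form yields diagonal entries (1,1,1,1,1,1,1,1,1,1,1,1,1,1,1,1,1,2).

Reading off H_k = ker ∂_k / im ∂_{k+1}:

  H_0: rank C_0 − rank ∂_1 = 9 − 8 = 1, and the invariant factors of ∂_1 are all 1, so H_0 ≅ Z.
  H_1: rank ker ∂_1 − rank ∂_2 = (27 − 8) − 18 = 1, and ∂_2 has invariant factor 2 > 1, so H_1 ≅ Z ⊕ Z/2Z.
  H_2: rank ker ∂_2 − rank ∂_3 = (18 − 18) − 0 = 0, and there is no ∂_3, so H_2 ≅ 0.

(K is a triangulation of the Klein bottle.)

H_0 = Z,  H_1 = Z ⊕ Z/2Z,  H_2 = 0.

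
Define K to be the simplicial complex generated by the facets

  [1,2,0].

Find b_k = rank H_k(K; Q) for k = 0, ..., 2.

Order the vertices as 0 < 1 < 2. Listing each simplex with vertices in this order, K has dimension 2 with simplices:

  0-simplices (3): [0], [1], [2]
  1-simplices (3): [0,1], [0,2], [1,2]
  2-simplices (1): [0,1,2]

so the chain groups are C_0 ≅ Z^3, C_1 ≅ Z^3, C_2 ≅ Z^1.

The boundary map ∂_1: C_1 → C_0 sends each edge [p,q] (with p < q) to q − p. For instance
  ∂[0,2] = [2] − [0].
This gives a 3×3 integer matrix of rank 2; reducing to Smith normal form yields diagonal entries (1,1).

Boundary ∂_2: C_2 → C_1 maps a triangle to the signed sum of its edges. For instance
  ∂[0,1,2] = [1,2] − [0,2] + [0,1].
This gives a 3×1 integer matrix of rank 1; reducing to Smith normal form yields diagonal entries (1).

Now H_k = ker ∂_k / im ∂_{k+1}, so:

  H_0: rank C_0 − rank ∂_1 = 3 − 2 = 1, and the invariant factors of ∂_1 are all 1, so H_0 ≅ Z.
  H_1: rank ker ∂_1 − rank ∂_2 = (3 − 2) − 1 = 0, and the invariant factors of ∂_2 are all 1, so H_1 ≅ 0.
  H_2: rank ker ∂_2 − rank ∂_3 = (1 − 1) − 0 = 0, and there is no ∂_3, so H_2 ≅ 0.

As a check, the Euler characteristic is 3 − 3 + 1 = 1, which agrees with 1 − 0 + 0 = 1.

Hence the Betti numbers are b_0 = 1, b_1 = 0, b_2 = 0.

b_0 = 1, b_1 = 0, b_2 = 0.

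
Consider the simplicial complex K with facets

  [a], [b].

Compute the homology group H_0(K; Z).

Fix the vertex order a < b and write every simplex with vertices in increasing order. Then dim K = 0 and the simplices of K are:

  0-simplices (2): a, b

giving chain groups C_0 ≅ Z^2.

Computing H_k = (kernel of ∂_k) / (image of ∂_{k+1}):

  H_0: rank C_0 − rank ∂_1 = 2 − 0 = 2, and there is no ∂_1, so H_0 ≅ Z^2.

(K is a triangulation of a set of 2 points.)

H_0 ≅ Z^2.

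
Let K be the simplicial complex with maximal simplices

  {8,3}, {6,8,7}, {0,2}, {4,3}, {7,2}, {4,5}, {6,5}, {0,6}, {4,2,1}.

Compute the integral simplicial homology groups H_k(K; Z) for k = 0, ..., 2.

Take the total order 0 < 1 < 2 < 3 < 4 < 5 < 6 < 7 < 8 on the vertex set. Then K (dimension 2) consists of the simplices:

  0-simplices (9): [0], [1], [2], [3], [4], [5], [6], [7], [8]
  1-simplices (13): [0,2], [0,6], [1,2], [1,4], [2,4], [2,7], [3,4], [3,8], [4,5], [5,6], [6,7], [6,8], [7,8]
  2-simplices (2): [1,2,4], [6,7,8]

giving chain groups C_0 ≅ Z^9, C_1 ≅ Z^13, C_2 ≅ Z^2.

∂_1: C_1 → C_0 sends each edge [p,q] (with p < q) to q − p.
The 9×13 boundary matrix has rank 8 and Smith normal form diag(1,1,1,1,1,1,1,1).

The boundary map ∂_2: C_2 → C_1 sends each 2-simplex [p,q,r] to [q,r] − [p,r] + [p,q]. For instance
  ∂[1,2,4] = [2,4] − [1,4] + [1,2],
  ∂[6,7,8] = [7,8] − [6,8] + [6,7].
This gives a 13×2 integer matrix of rank 2; reducing to Smith normal form yields diagonal entries (1,1).

Reading off H_k = ker ∂_k / im ∂_{k+1}:

  H_0: rank C_0 − rank ∂_1 = 9 − 8 = 1, and the invariant factors of ∂_1 are all 1, so H_0 = Z.
  H_1: rank ker ∂_1 − rank ∂_2 = (13 − 8) − 2 = 3, and the invariant factors of ∂_2 are all 1, so H_1 = Z^3.
  H_2: rank ker ∂_2 − rank ∂_3 = (2 − 2) − 0 = 0, and there is no ∂_3, so H_2 = 0.

As a check, the Euler characteristic is 9 − 13 + 2 = -2, which agrees with 1 − 3 + 0 = -2.

H_0 ≅ Z,  H_1 ≅ Z^3,  H_2 = 0.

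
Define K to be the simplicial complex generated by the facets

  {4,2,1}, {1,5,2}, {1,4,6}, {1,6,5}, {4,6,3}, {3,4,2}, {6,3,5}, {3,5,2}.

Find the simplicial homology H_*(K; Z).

K has 6 vertices, 12 edges, 8 triangles.
rank ∂_0 = 0, rank ∂_1 = 5 ⇒ b_0 = 6 − 0 − 5 = 1; all invariant factors of ∂_1 are 1 so no torsion. So H_0 = Z.
rank ∂_1 = 5, rank ∂_2 = 7 ⇒ b_1 = 12 − 5 − 7 = 0; all invariant factors of ∂_2 are 1 so no torsion. So H_1 = 0.
rank ∂_2 = 7, rank ∂_3 = 0 ⇒ b_2 = 8 − 7 − 0 = 1. So H_2 = Z.

H_0 = Z,  H_1 = 0,  H_2 = Z.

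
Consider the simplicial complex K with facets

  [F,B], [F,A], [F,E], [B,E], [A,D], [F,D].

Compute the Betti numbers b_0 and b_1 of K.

b_0 = 1, b_1 = 2.

Order the vertices as A < B < D < E < F. Listing each simplex with vertices in this order, K has dimension 1 with simplices:

  0-simplices (5): A, B, D, E, F
  1-simplices (6): AD, AF, BE, BF, DF, EF

Hence C_0 ≅ Z^5, C_1 ≅ Z^6.

The boundary map ∂_1: C_1 → C_0 maps an edge to its endpoints' difference, ∂[p,q] = q − p.
The 5×6 boundary matrix has rank 4 and Smith normal form diag(1,1,1,1).

Computing H_k = (kernel of ∂_k) / (image of ∂_{k+1}):

  H_0: rank C_0 − rank ∂_1 = 5 − 4 = 1, and the invariant factors of ∂_1 are all 1, so H_0 = Z.
  H_1: rank ker ∂_1 − rank ∂_2 = (6 − 4) − 0 = 2, and there is no ∂_2, so H_1 = Z^2.

As a check, the Euler characteristic is 5 − 6 = -1, which agrees with 1 − 2 = -1.
(K is a triangulation of a wedge of 2 circles.)

Hence the Betti numbers are b_0 = 1, b_1 = 2.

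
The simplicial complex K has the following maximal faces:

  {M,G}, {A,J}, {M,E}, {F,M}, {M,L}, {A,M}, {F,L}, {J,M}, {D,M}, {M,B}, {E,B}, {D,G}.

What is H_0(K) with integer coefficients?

K has 9 vertices, 12 edges.
rank ∂_0 = 0, rank ∂_1 = 8 ⇒ b_0 = 9 − 0 − 8 = 1; all invariant factors of ∂_1 are 1 so no torsion. So H_0 = Z.

H_0 ≅ Z.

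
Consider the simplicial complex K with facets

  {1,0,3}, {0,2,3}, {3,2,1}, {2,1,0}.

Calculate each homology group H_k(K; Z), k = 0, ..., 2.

Order the vertices as 0 < 1 < 2 < 3. Listing each simplex with vertices in this order, K has dimension 2 with simplices:

  0-simplices (4): [0], [1], [2], [3]
  1-simplices (6): [0,1], [0,2], [0,3], [1,2], [1,3], [2,3]
  2-simplices (4): [0,1,2], [0,1,3], [0,2,3], [1,2,3]

Hence C_0 ≅ Z^4, C_1 ≅ Z^6, C_2 ≅ Z^4.

Boundary ∂_1: C_1 → C_0 maps an edge to its endpoints' difference, ∂[p,q] = q − p. For instance
  ∂[0,2] = [2] − [0].
This gives a 4×6 integer matrix of rank 3; reducing to Smith normal form yields diagonal entries (1,1,1).

Boundary ∂_2: C_2 → C_1 sends each 2-simplex [p,q,r] to [q,r] − [p,r] + [p,q]. For instance
  ∂[0,2,3] = [2,3] − [0,3] + [0,2],
  ∂[1,2,3] = [2,3] − [1,3] + [1,2].
As a 6×4 matrix over Z this has rank 3, with invariant factors (1,1,1).

Computing H_k = (kernel of ∂_k) / (image of ∂_{k+1}):

  H_0: rank C_0 − rank ∂_1 = 4 − 3 = 1, and the invariant factors of ∂_1 are all 1, so H_0 = Z.
  H_1: rank ker ∂_1 − rank ∂_2 = (6 − 3) − 3 = 0, and the invariant factors of ∂_2 are all 1, so H_1 = 0.
  H_2: rank ker ∂_2 − rank ∂_3 = (4 − 3) − 0 = 1, and there is no ∂_3, so H_2 = Z.

As a check, the Euler characteristic is 4 − 6 + 4 = 2, which agrees with 1 − 0 + 1 = 2.
(K is a triangulation of the 2-sphere S^2.)

H_0 ≅ Z,  H_1 = 0,  H_2 ≅ Z.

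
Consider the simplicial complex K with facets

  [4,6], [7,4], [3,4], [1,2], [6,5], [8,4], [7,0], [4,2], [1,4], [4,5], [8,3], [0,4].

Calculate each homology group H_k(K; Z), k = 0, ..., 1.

H_0 ≅ Z,  H_1 ≅ Z^4.

We work with the vertex ordering 0 < 1 < 2 < 3 < 4 < 5 < 6 < 7 < 8. The simplices of K, each written with vertices in increasing order, are:

  0-simplices (9): [0], [1], [2], [3], [4], [5], [6], [7], [8]
  1-simplices (12): [0,4], [0,7], [1,2], [1,4], [2,4], [3,4], [3,8], [4,5], [4,6], [4,7], [4,8], [5,6]

Hence C_0 ≅ Z^9, C_1 ≅ Z^12.

∂_1: C_1 → C_0 sends each edge [p,q] (with p < q) to q − p. For instance
  ∂[1,2] = [2] − [1].
As a 9×12 matrix over Z this has rank 8, with invariant factors (1,1,1,1,1,1,1,1).

From H_k ≅ ker(∂_k) / im(∂_{k+1}) we obtain:

  H_0: rank C_0 − rank ∂_1 = 9 − 8 = 1, and the invariant factors of ∂_1 are all 1, so H_0 = Z.
  H_1: rank ker ∂_1 − rank ∂_2 = (12 − 8) − 0 = 4, and there is no ∂_2, so H_1 = Z^4.

As a check, the Euler characteristic is 9 − 12 = -3, which agrees with 1 − 4 = -3.
(K is a triangulation of a wedge of 4 circles.)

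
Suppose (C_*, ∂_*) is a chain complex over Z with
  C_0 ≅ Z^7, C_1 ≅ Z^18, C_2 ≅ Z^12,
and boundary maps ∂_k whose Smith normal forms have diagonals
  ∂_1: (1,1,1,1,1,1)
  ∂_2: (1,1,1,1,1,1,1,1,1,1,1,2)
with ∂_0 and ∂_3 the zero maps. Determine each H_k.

H_0 = Z,  H_1 = Z/2,  H_2 = 0.

H_0: b_0 = 7 − 0 − 6 = 1; torsion from ∂_1 factors > 1: none. So H_0 = Z.
H_1: b_1 = 18 − 6 − 12 = 0; torsion from ∂_2 factors > 1: [2]. So H_1 = Z/2.
H_2: b_2 = 12 − 12 − 0 = 0; torsion from ∂_3 factors > 1: none. So H_2 = 0.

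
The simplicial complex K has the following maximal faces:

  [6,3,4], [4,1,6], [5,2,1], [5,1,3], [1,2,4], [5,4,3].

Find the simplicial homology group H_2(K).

H_2 = 0.

K has 6 vertices, 12 edges, 6 triangles.
rank ∂_2 = 6, rank ∂_3 = 0 ⇒ b_2 = 6 − 6 − 0 = 0. So H_2 ≅ 0.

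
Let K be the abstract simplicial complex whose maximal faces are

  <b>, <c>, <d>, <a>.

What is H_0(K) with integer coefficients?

Order the vertices as a < b < c < d. Listing each simplex with vertices in this order, K has dimension 0 with simplices:

  0-simplices (4): a, b, c, d

Hence C_0 ≅ Z^4.

Now H_k = ker ∂_k / im ∂_{k+1}, so:

  H_0: rank C_0 − rank ∂_1 = 4 − 0 = 4, and there is no ∂_1, so H_0 = Z^4.

H_0 ≅ Z^4.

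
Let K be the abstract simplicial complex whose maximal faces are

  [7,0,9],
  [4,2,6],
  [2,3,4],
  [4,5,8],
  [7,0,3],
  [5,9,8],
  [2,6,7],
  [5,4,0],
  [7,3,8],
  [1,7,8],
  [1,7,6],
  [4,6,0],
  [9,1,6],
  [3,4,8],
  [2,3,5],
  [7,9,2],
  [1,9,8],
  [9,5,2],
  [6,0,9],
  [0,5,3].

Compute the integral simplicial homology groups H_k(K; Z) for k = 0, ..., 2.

H_0 = Z,  H_1 = Z ⊕ Z/2Z,  H_2 = 0.

Take the total order 0 < 1 < 2 < 3 < 4 < 5 < 6 < 7 < 8 < 9 on the vertex set. Then K (dimension 2) consists of the simplices:

  0-simplices (10): [0], [1], [2], [3], [4], [5], [6], [7], [8], [9]
  1-simplices (30): (30 of them)
  2-simplices (20): (20 of them)

Hence C_0 ≅ Z^10, C_1 ≅ Z^30, C_2 ≅ Z^20.

The boundary map ∂_1: C_1 → C_0 maps an edge to its endpoints' difference, ∂[p,q] = q − p. For instance
  ∂[6,9] = [9] − [6].
The resulting 10×30 matrix has rank 9, and its Smith normal form has invariant factors (1,1,1,1,1,1,1,1,1).

∂_2: C_2 → C_1 maps a triangle to the signed sum of its edges. For instance
  ∂[0,3,7] = [3,7] − [0,7] + [0,3],
  ∂[2,5,9] = [5,9] − [2,9] + [2,5].
This gives a 30×20 integer matrix of rank 20; reducing to Smith normal form yields diagonal entries (1,1,1,1,1,1,1,1,1,1,1,1,1,1,1,1,1,1,1,2).

Computing H_k = (kernel of ∂_k) / (image of ∂_{k+1}):

  H_0: rank C_0 − rank ∂_1 = 10 − 9 = 1, and the invariant factors of ∂_1 are all 1, so H_0 = Z.
  H_1: rank ker ∂_1 − rank ∂_2 = (30 − 9) − 20 = 1, and ∂_2 has invariant factor 2 > 1, so H_1 = Z ⊕ Z/2Z.
  H_2: rank ker ∂_2 − rank ∂_3 = (20 − 20) − 0 = 0, and there is no ∂_3, so H_2 = 0.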